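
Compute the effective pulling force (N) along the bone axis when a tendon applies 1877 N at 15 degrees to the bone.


F_eff = F_tendon * cos(theta)
theta = 15 deg = 0.2618 rad
cos(theta) = 0.9659
F_eff = 1877 * 0.9659
F_eff = 1813.0428


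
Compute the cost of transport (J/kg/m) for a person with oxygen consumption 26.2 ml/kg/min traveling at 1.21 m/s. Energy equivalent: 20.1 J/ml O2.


Power per kg = VO2 * 20.1 / 60
Power per kg = 26.2 * 20.1 / 60 = 8.7770 W/kg
Cost = power_per_kg / speed
Cost = 8.7770 / 1.21
Cost = 7.2537


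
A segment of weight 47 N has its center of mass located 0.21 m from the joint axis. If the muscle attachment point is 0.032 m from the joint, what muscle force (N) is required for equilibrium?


F_muscle = W * d_load / d_muscle
F_muscle = 47 * 0.21 / 0.032
Numerator = 9.8700
F_muscle = 308.4375


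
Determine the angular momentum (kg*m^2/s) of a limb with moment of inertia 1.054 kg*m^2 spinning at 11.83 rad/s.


L = I * omega
L = 1.054 * 11.83
L = 12.4688


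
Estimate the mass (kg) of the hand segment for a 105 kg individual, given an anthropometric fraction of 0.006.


m_segment = body_mass * fraction
m_segment = 105 * 0.006
m_segment = 0.6300


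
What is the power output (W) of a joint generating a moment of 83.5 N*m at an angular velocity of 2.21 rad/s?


P = M * omega
P = 83.5 * 2.21
P = 184.5350


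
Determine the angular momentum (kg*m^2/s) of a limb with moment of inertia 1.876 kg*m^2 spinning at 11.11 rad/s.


L = I * omega
L = 1.876 * 11.11
L = 20.8424


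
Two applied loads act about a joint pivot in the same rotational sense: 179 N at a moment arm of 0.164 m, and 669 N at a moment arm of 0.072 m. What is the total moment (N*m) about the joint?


M = F1 * d1 + F2 * d2
M = 179 * 0.164 + 669 * 0.072
M = 29.3560 + 48.1680
M = 77.5240


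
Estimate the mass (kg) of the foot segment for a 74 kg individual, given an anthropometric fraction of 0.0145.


m_segment = body_mass * fraction
m_segment = 74 * 0.0145
m_segment = 1.0730


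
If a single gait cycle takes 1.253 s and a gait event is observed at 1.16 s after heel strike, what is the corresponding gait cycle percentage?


pct = (event_time / cycle_time) * 100
pct = (1.16 / 1.253) * 100
ratio = 0.9258
pct = 92.5778


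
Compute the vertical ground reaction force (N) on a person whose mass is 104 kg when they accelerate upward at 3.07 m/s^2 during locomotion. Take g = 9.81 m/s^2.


GRF = m * (g + a)
GRF = 104 * (9.81 + 3.07)
GRF = 104 * 12.8800
GRF = 1339.5200


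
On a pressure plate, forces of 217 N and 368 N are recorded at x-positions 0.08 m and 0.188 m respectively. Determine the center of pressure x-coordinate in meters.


COP_x = (F1*x1 + F2*x2) / (F1 + F2)
COP_x = (217*0.08 + 368*0.188) / (217 + 368)
Numerator = 86.5440
Denominator = 585
COP_x = 0.1479


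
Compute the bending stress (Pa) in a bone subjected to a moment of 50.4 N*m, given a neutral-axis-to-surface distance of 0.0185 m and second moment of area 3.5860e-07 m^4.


sigma = M * c / I
sigma = 50.4 * 0.0185 / 3.5860e-07
M * c = 0.9324
sigma = 2.6001e+06


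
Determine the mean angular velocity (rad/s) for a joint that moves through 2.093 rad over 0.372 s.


omega = delta_theta / delta_t
omega = 2.093 / 0.372
omega = 5.6263


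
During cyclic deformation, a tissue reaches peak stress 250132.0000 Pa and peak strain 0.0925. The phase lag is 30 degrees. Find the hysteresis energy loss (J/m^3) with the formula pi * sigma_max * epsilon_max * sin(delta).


E_loss = pi * sigma_max * epsilon_max * sin(delta)
delta = 30 deg = 0.5236 rad
sin(delta) = 0.5000
E_loss = pi * 250132.0000 * 0.0925 * 0.5000
E_loss = 36343.8445


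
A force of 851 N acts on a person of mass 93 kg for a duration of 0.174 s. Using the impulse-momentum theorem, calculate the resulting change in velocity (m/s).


J = F * dt = 851 * 0.174 = 148.0740 N*s
delta_v = J / m
delta_v = 148.0740 / 93
delta_v = 1.5922


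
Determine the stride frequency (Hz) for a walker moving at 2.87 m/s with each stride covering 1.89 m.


f = v / stride_length
f = 2.87 / 1.89
f = 1.5185


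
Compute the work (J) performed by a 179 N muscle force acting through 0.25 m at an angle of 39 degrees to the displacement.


W = F * d * cos(theta)
theta = 39 deg = 0.6807 rad
cos(theta) = 0.7771
W = 179 * 0.25 * 0.7771
W = 34.7773


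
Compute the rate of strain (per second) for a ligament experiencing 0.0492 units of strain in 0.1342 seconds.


strain_rate = delta_strain / delta_t
strain_rate = 0.0492 / 0.1342
strain_rate = 0.3666


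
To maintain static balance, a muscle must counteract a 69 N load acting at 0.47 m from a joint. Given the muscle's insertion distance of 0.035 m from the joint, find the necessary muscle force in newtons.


F_muscle = W * d_load / d_muscle
F_muscle = 69 * 0.47 / 0.035
Numerator = 32.4300
F_muscle = 926.5714


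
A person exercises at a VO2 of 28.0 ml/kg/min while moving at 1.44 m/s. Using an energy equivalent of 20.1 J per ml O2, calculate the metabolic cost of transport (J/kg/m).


Power per kg = VO2 * 20.1 / 60
Power per kg = 28.0 * 20.1 / 60 = 9.3800 W/kg
Cost = power_per_kg / speed
Cost = 9.3800 / 1.44
Cost = 6.5139


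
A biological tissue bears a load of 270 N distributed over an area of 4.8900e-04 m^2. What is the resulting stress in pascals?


stress = F / A
stress = 270 / 4.8900e-04
stress = 552147.2393


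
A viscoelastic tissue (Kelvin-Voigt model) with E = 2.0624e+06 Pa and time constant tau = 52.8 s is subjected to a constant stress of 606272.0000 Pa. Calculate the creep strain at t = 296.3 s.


epsilon(t) = (sigma/E) * (1 - exp(-t/tau))
sigma/E = 606272.0000 / 2.0624e+06 = 0.2940
exp(-t/tau) = exp(-296.3 / 52.8) = 0.0037
epsilon = 0.2940 * (1 - 0.0037)
epsilon = 0.2929


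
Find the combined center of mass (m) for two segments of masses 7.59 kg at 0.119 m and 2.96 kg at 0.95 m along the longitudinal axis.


COM = (m1*x1 + m2*x2) / (m1 + m2)
COM = (7.59*0.119 + 2.96*0.95) / (7.59 + 2.96)
Numerator = 3.7152
Denominator = 10.5500
COM = 0.3522


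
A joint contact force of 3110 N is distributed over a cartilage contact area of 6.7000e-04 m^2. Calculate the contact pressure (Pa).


P = F / A
P = 3110 / 6.7000e-04
P = 4.6418e+06


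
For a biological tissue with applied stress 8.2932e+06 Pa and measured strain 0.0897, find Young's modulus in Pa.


E = stress / strain
E = 8.2932e+06 / 0.0897
E = 9.2455e+07


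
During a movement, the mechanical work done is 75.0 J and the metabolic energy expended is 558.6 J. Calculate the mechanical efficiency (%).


eta = (W_mech / E_meta) * 100
eta = (75.0 / 558.6) * 100
ratio = 0.1343
eta = 13.4264


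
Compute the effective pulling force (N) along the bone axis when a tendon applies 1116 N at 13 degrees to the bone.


F_eff = F_tendon * cos(theta)
theta = 13 deg = 0.2269 rad
cos(theta) = 0.9744
F_eff = 1116 * 0.9744
F_eff = 1087.3970


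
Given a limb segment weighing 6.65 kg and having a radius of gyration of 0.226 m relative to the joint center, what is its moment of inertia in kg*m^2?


I = m * k^2
I = 6.65 * 0.226^2
k^2 = 0.0511
I = 0.3397


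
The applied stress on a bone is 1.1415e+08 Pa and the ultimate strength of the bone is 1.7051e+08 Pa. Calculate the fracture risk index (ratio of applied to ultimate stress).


FRI = applied / ultimate
FRI = 1.1415e+08 / 1.7051e+08
FRI = 0.6695


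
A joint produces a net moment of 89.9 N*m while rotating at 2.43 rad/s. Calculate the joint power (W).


P = M * omega
P = 89.9 * 2.43
P = 218.4570


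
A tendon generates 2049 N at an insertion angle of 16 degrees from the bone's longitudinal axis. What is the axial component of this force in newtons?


F_eff = F_tendon * cos(theta)
theta = 16 deg = 0.2793 rad
cos(theta) = 0.9613
F_eff = 2049 * 0.9613
F_eff = 1969.6252


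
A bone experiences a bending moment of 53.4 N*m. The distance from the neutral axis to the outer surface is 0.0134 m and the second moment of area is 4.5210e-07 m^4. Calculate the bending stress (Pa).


sigma = M * c / I
sigma = 53.4 * 0.0134 / 4.5210e-07
M * c = 0.7156
sigma = 1.5827e+06


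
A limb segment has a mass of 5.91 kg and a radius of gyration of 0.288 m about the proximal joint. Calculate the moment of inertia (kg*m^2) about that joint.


I = m * k^2
I = 5.91 * 0.288^2
k^2 = 0.0829
I = 0.4902


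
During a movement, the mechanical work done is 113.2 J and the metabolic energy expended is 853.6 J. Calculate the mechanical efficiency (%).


eta = (W_mech / E_meta) * 100
eta = (113.2 / 853.6) * 100
ratio = 0.1326
eta = 13.2615


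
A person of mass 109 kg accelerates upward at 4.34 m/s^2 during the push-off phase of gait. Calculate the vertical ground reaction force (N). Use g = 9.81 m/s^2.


GRF = m * (g + a)
GRF = 109 * (9.81 + 4.34)
GRF = 109 * 14.1500
GRF = 1542.3500


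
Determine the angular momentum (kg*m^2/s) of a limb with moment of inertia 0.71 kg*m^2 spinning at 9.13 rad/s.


L = I * omega
L = 0.71 * 9.13
L = 6.4823


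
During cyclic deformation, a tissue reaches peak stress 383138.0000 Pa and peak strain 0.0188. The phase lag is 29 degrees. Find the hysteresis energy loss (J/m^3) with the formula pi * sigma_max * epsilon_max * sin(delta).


E_loss = pi * sigma_max * epsilon_max * sin(delta)
delta = 29 deg = 0.5061 rad
sin(delta) = 0.4848
E_loss = pi * 383138.0000 * 0.0188 * 0.4848
E_loss = 10970.6960


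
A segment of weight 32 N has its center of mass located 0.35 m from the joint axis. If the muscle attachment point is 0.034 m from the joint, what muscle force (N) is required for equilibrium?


F_muscle = W * d_load / d_muscle
F_muscle = 32 * 0.35 / 0.034
Numerator = 11.2000
F_muscle = 329.4118


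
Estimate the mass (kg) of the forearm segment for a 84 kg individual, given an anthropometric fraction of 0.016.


m_segment = body_mass * fraction
m_segment = 84 * 0.016
m_segment = 1.3440


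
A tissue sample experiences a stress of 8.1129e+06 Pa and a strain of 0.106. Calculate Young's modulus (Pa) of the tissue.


E = stress / strain
E = 8.1129e+06 / 0.106
E = 7.6537e+07


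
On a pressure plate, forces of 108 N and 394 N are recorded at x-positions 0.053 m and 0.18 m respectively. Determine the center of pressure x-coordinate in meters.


COP_x = (F1*x1 + F2*x2) / (F1 + F2)
COP_x = (108*0.053 + 394*0.18) / (108 + 394)
Numerator = 76.6440
Denominator = 502
COP_x = 0.1527


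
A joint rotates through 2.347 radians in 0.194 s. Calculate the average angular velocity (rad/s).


omega = delta_theta / delta_t
omega = 2.347 / 0.194
omega = 12.0979


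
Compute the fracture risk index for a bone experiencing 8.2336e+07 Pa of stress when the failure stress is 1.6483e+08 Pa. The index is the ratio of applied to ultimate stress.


FRI = applied / ultimate
FRI = 8.2336e+07 / 1.6483e+08
FRI = 0.4995


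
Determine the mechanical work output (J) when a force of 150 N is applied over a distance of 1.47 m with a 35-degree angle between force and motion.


W = F * d * cos(theta)
theta = 35 deg = 0.6109 rad
cos(theta) = 0.8192
W = 150 * 1.47 * 0.8192
W = 180.6230


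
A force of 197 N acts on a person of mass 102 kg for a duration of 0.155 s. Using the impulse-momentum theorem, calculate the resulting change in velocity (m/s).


J = F * dt = 197 * 0.155 = 30.5350 N*s
delta_v = J / m
delta_v = 30.5350 / 102
delta_v = 0.2994


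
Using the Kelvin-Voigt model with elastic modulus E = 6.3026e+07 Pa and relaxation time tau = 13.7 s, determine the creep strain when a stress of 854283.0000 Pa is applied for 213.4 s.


epsilon(t) = (sigma/E) * (1 - exp(-t/tau))
sigma/E = 854283.0000 / 6.3026e+07 = 0.0136
exp(-t/tau) = exp(-213.4 / 13.7) = 1.7185e-07
epsilon = 0.0136 * (1 - 1.7185e-07)
epsilon = 0.0136


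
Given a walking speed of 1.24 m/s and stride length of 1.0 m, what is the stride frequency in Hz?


f = v / stride_length
f = 1.24 / 1.0
f = 1.2400


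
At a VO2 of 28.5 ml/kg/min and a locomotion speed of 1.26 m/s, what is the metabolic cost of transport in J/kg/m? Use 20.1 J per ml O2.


Power per kg = VO2 * 20.1 / 60
Power per kg = 28.5 * 20.1 / 60 = 9.5475 W/kg
Cost = power_per_kg / speed
Cost = 9.5475 / 1.26
Cost = 7.5774


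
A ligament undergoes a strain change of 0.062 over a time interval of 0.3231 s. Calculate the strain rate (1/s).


strain_rate = delta_strain / delta_t
strain_rate = 0.062 / 0.3231
strain_rate = 0.1919


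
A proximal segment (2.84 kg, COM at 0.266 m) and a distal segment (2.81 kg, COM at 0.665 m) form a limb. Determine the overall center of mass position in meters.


COM = (m1*x1 + m2*x2) / (m1 + m2)
COM = (2.84*0.266 + 2.81*0.665) / (2.84 + 2.81)
Numerator = 2.6241
Denominator = 5.6500
COM = 0.4644


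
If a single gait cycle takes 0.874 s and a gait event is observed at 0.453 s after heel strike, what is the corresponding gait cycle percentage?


pct = (event_time / cycle_time) * 100
pct = (0.453 / 0.874) * 100
ratio = 0.5183
pct = 51.8307


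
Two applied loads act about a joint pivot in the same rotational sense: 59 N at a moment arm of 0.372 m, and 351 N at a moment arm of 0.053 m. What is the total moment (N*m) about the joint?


M = F1 * d1 + F2 * d2
M = 59 * 0.372 + 351 * 0.053
M = 21.9480 + 18.6030
M = 40.5510


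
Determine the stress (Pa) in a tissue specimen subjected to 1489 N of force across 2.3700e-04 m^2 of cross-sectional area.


stress = F / A
stress = 1489 / 2.3700e-04
stress = 6.2827e+06


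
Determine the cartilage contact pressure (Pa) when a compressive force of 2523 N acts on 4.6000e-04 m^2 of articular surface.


P = F / A
P = 2523 / 4.6000e-04
P = 5.4848e+06


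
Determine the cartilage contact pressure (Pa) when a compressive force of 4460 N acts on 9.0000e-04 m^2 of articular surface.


P = F / A
P = 4460 / 9.0000e-04
P = 4.9556e+06


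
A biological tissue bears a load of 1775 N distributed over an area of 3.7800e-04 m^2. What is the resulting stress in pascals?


stress = F / A
stress = 1775 / 3.7800e-04
stress = 4.6958e+06


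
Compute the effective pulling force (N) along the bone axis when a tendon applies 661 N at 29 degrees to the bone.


F_eff = F_tendon * cos(theta)
theta = 29 deg = 0.5061 rad
cos(theta) = 0.8746
F_eff = 661 * 0.8746
F_eff = 578.1236


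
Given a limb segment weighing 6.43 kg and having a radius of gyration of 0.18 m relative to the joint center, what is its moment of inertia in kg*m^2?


I = m * k^2
I = 6.43 * 0.18^2
k^2 = 0.0324
I = 0.2083


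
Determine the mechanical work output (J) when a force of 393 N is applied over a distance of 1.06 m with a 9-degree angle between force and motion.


W = F * d * cos(theta)
theta = 9 deg = 0.1571 rad
cos(theta) = 0.9877
W = 393 * 1.06 * 0.9877
W = 411.4512


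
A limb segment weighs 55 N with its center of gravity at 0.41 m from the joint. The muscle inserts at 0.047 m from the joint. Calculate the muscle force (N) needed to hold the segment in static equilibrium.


F_muscle = W * d_load / d_muscle
F_muscle = 55 * 0.41 / 0.047
Numerator = 22.5500
F_muscle = 479.7872


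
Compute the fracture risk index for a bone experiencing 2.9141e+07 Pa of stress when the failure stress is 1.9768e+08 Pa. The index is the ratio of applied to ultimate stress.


FRI = applied / ultimate
FRI = 2.9141e+07 / 1.9768e+08
FRI = 0.1474


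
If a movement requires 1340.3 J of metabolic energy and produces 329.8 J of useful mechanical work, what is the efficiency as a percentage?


eta = (W_mech / E_meta) * 100
eta = (329.8 / 1340.3) * 100
ratio = 0.2461
eta = 24.6064


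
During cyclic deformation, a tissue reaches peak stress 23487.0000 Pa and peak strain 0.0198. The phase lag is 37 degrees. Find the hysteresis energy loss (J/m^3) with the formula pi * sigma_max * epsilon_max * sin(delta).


E_loss = pi * sigma_max * epsilon_max * sin(delta)
delta = 37 deg = 0.6458 rad
sin(delta) = 0.6018
E_loss = pi * 23487.0000 * 0.0198 * 0.6018
E_loss = 879.2364


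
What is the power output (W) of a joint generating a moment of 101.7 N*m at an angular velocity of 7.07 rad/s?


P = M * omega
P = 101.7 * 7.07
P = 719.0190


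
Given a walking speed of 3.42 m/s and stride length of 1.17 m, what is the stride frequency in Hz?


f = v / stride_length
f = 3.42 / 1.17
f = 2.9231


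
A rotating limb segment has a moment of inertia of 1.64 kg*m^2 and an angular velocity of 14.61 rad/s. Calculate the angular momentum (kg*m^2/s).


L = I * omega
L = 1.64 * 14.61
L = 23.9604


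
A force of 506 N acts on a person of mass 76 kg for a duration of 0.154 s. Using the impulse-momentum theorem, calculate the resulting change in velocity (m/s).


J = F * dt = 506 * 0.154 = 77.9240 N*s
delta_v = J / m
delta_v = 77.9240 / 76
delta_v = 1.0253


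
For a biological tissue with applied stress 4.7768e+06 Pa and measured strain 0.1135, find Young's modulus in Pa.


E = stress / strain
E = 4.7768e+06 / 0.1135
E = 4.2086e+07


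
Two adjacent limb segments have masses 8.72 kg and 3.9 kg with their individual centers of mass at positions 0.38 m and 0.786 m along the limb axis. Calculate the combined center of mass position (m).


COM = (m1*x1 + m2*x2) / (m1 + m2)
COM = (8.72*0.38 + 3.9*0.786) / (8.72 + 3.9)
Numerator = 6.3790
Denominator = 12.6200
COM = 0.5055


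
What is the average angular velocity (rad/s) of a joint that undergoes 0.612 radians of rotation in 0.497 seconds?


omega = delta_theta / delta_t
omega = 0.612 / 0.497
omega = 1.2314


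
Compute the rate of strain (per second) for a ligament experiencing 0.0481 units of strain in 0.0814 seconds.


strain_rate = delta_strain / delta_t
strain_rate = 0.0481 / 0.0814
strain_rate = 0.5909


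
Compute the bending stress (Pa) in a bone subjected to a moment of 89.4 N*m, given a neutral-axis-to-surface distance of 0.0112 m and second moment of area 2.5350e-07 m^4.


sigma = M * c / I
sigma = 89.4 * 0.0112 / 2.5350e-07
M * c = 1.0013
sigma = 3.9498e+06


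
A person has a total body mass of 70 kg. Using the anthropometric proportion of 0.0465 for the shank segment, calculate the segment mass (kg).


m_segment = body_mass * fraction
m_segment = 70 * 0.0465
m_segment = 3.2550


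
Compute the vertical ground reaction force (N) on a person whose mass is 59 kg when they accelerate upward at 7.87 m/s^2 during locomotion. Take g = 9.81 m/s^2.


GRF = m * (g + a)
GRF = 59 * (9.81 + 7.87)
GRF = 59 * 17.6800
GRF = 1043.1200


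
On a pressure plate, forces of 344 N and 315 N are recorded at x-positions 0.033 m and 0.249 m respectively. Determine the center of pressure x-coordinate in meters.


COP_x = (F1*x1 + F2*x2) / (F1 + F2)
COP_x = (344*0.033 + 315*0.249) / (344 + 315)
Numerator = 89.7870
Denominator = 659
COP_x = 0.1362


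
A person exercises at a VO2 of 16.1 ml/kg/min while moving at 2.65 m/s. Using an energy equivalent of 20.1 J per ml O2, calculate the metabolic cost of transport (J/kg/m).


Power per kg = VO2 * 20.1 / 60
Power per kg = 16.1 * 20.1 / 60 = 5.3935 W/kg
Cost = power_per_kg / speed
Cost = 5.3935 / 2.65
Cost = 2.0353


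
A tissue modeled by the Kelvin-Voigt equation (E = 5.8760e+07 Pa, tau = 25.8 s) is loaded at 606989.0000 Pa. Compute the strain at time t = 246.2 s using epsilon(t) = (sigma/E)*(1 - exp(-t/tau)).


epsilon(t) = (sigma/E) * (1 - exp(-t/tau))
sigma/E = 606989.0000 / 5.8760e+07 = 0.0103
exp(-t/tau) = exp(-246.2 / 25.8) = 7.1728e-05
epsilon = 0.0103 * (1 - 7.1728e-05)
epsilon = 0.0103


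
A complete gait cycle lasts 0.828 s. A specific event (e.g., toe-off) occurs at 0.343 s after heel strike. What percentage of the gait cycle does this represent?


pct = (event_time / cycle_time) * 100
pct = (0.343 / 0.828) * 100
ratio = 0.4143
pct = 41.4251


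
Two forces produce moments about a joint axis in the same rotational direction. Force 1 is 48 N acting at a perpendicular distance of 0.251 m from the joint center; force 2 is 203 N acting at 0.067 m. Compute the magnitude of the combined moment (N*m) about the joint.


M = F1 * d1 + F2 * d2
M = 48 * 0.251 + 203 * 0.067
M = 12.0480 + 13.6010
M = 25.6490


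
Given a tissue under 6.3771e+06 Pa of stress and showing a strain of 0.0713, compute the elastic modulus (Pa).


E = stress / strain
E = 6.3771e+06 / 0.0713
E = 8.9440e+07


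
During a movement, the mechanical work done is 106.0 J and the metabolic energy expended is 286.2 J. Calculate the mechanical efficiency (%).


eta = (W_mech / E_meta) * 100
eta = (106.0 / 286.2) * 100
ratio = 0.3704
eta = 37.0370


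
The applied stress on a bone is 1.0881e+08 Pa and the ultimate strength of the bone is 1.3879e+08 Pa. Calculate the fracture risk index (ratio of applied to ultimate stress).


FRI = applied / ultimate
FRI = 1.0881e+08 / 1.3879e+08
FRI = 0.7840


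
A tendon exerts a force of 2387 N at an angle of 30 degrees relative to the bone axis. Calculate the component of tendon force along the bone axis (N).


F_eff = F_tendon * cos(theta)
theta = 30 deg = 0.5236 rad
cos(theta) = 0.8660
F_eff = 2387 * 0.8660
F_eff = 2067.2026


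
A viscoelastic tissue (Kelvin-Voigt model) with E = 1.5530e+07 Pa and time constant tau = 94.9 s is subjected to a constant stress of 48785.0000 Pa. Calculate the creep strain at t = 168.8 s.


epsilon(t) = (sigma/E) * (1 - exp(-t/tau))
sigma/E = 48785.0000 / 1.5530e+07 = 0.0031
exp(-t/tau) = exp(-168.8 / 94.9) = 0.1689
epsilon = 0.0031 * (1 - 0.1689)
epsilon = 0.0026


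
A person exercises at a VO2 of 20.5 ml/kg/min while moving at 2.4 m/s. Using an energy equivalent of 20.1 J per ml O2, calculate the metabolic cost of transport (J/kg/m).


Power per kg = VO2 * 20.1 / 60
Power per kg = 20.5 * 20.1 / 60 = 6.8675 W/kg
Cost = power_per_kg / speed
Cost = 6.8675 / 2.4
Cost = 2.8615


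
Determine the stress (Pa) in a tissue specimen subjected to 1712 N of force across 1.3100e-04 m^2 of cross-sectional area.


stress = F / A
stress = 1712 / 1.3100e-04
stress = 1.3069e+07


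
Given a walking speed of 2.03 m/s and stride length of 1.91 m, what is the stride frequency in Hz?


f = v / stride_length
f = 2.03 / 1.91
f = 1.0628


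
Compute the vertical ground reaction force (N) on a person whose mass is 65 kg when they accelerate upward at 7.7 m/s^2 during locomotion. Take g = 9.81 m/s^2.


GRF = m * (g + a)
GRF = 65 * (9.81 + 7.7)
GRF = 65 * 17.5100
GRF = 1138.1500


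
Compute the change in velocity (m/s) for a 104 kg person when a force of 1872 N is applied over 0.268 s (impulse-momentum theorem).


J = F * dt = 1872 * 0.268 = 501.6960 N*s
delta_v = J / m
delta_v = 501.6960 / 104
delta_v = 4.8240


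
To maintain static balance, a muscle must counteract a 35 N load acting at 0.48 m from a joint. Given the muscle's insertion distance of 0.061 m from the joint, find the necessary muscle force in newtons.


F_muscle = W * d_load / d_muscle
F_muscle = 35 * 0.48 / 0.061
Numerator = 16.8000
F_muscle = 275.4098


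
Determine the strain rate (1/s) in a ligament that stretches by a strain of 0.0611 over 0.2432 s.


strain_rate = delta_strain / delta_t
strain_rate = 0.0611 / 0.2432
strain_rate = 0.2512


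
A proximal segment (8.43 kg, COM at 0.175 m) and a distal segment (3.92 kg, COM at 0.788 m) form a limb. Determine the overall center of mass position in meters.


COM = (m1*x1 + m2*x2) / (m1 + m2)
COM = (8.43*0.175 + 3.92*0.788) / (8.43 + 3.92)
Numerator = 4.5642
Denominator = 12.3500
COM = 0.3696


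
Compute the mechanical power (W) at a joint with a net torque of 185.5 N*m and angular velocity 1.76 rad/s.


P = M * omega
P = 185.5 * 1.76
P = 326.4800


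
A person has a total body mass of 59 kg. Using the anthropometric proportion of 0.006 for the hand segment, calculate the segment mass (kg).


m_segment = body_mass * fraction
m_segment = 59 * 0.006
m_segment = 0.3540


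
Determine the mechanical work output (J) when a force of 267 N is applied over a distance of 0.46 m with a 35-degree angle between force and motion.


W = F * d * cos(theta)
theta = 35 deg = 0.6109 rad
cos(theta) = 0.8192
W = 267 * 0.46 * 0.8192
W = 100.6083


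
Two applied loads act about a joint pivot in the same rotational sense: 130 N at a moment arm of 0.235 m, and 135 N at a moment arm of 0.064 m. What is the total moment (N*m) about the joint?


M = F1 * d1 + F2 * d2
M = 130 * 0.235 + 135 * 0.064
M = 30.5500 + 8.6400
M = 39.1900


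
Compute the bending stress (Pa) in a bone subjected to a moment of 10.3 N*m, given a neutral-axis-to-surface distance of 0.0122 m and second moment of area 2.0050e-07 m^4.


sigma = M * c / I
sigma = 10.3 * 0.0122 / 2.0050e-07
M * c = 0.1257
sigma = 626733.1671


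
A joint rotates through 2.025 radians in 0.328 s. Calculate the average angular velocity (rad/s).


omega = delta_theta / delta_t
omega = 2.025 / 0.328
omega = 6.1738


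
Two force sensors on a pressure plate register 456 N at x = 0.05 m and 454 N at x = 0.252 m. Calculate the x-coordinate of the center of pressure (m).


COP_x = (F1*x1 + F2*x2) / (F1 + F2)
COP_x = (456*0.05 + 454*0.252) / (456 + 454)
Numerator = 137.2080
Denominator = 910
COP_x = 0.1508


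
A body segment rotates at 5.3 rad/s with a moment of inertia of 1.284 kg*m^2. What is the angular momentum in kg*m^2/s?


L = I * omega
L = 1.284 * 5.3
L = 6.8052


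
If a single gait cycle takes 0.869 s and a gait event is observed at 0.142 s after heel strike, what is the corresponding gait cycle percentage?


pct = (event_time / cycle_time) * 100
pct = (0.142 / 0.869) * 100
ratio = 0.1634
pct = 16.3406


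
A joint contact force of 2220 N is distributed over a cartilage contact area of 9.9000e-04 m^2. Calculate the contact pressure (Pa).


P = F / A
P = 2220 / 9.9000e-04
P = 2.2424e+06


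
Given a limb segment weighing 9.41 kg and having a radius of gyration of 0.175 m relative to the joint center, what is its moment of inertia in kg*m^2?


I = m * k^2
I = 9.41 * 0.175^2
k^2 = 0.0306
I = 0.2882


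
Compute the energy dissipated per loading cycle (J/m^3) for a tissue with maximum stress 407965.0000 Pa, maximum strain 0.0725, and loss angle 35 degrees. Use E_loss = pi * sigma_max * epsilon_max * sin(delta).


E_loss = pi * sigma_max * epsilon_max * sin(delta)
delta = 35 deg = 0.6109 rad
sin(delta) = 0.5736
E_loss = pi * 407965.0000 * 0.0725 * 0.5736
E_loss = 53296.9169


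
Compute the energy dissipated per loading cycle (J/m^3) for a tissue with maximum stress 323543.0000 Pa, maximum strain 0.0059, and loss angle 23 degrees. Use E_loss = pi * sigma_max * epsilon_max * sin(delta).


E_loss = pi * sigma_max * epsilon_max * sin(delta)
delta = 23 deg = 0.4014 rad
sin(delta) = 0.3907
E_loss = pi * 323543.0000 * 0.0059 * 0.3907
E_loss = 2343.2137


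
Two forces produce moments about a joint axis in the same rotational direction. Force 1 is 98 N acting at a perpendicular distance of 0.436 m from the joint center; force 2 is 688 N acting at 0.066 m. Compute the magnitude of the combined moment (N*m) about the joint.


M = F1 * d1 + F2 * d2
M = 98 * 0.436 + 688 * 0.066
M = 42.7280 + 45.4080
M = 88.1360


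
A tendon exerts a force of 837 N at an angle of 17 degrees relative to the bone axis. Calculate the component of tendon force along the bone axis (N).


F_eff = F_tendon * cos(theta)
theta = 17 deg = 0.2967 rad
cos(theta) = 0.9563
F_eff = 837 * 0.9563
F_eff = 800.4271


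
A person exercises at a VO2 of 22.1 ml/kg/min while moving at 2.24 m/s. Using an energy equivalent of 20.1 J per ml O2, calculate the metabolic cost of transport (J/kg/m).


Power per kg = VO2 * 20.1 / 60
Power per kg = 22.1 * 20.1 / 60 = 7.4035 W/kg
Cost = power_per_kg / speed
Cost = 7.4035 / 2.24
Cost = 3.3051


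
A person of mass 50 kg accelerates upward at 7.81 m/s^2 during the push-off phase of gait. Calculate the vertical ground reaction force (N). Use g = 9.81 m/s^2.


GRF = m * (g + a)
GRF = 50 * (9.81 + 7.81)
GRF = 50 * 17.6200
GRF = 881.0000


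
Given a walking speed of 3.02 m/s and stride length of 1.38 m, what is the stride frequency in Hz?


f = v / stride_length
f = 3.02 / 1.38
f = 2.1884


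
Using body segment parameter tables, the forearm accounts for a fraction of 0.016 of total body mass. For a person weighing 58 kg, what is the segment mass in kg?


m_segment = body_mass * fraction
m_segment = 58 * 0.016
m_segment = 0.9280


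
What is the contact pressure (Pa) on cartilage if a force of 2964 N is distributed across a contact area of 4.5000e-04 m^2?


P = F / A
P = 2964 / 4.5000e-04
P = 6.5867e+06


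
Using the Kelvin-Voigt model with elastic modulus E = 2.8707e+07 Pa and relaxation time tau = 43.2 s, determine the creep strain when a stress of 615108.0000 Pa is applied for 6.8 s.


epsilon(t) = (sigma/E) * (1 - exp(-t/tau))
sigma/E = 615108.0000 / 2.8707e+07 = 0.0214
exp(-t/tau) = exp(-6.8 / 43.2) = 0.8544
epsilon = 0.0214 * (1 - 0.8544)
epsilon = 0.0031


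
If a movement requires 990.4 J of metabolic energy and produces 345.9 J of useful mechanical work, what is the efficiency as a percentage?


eta = (W_mech / E_meta) * 100
eta = (345.9 / 990.4) * 100
ratio = 0.3493
eta = 34.9253


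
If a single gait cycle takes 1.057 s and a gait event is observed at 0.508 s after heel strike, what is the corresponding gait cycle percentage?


pct = (event_time / cycle_time) * 100
pct = (0.508 / 1.057) * 100
ratio = 0.4806
pct = 48.0605


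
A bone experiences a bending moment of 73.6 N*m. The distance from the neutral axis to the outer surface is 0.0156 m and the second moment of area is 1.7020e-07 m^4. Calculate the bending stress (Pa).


sigma = M * c / I
sigma = 73.6 * 0.0156 / 1.7020e-07
M * c = 1.1482
sigma = 6.7459e+06


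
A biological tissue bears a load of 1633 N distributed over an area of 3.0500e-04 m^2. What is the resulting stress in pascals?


stress = F / A
stress = 1633 / 3.0500e-04
stress = 5.3541e+06


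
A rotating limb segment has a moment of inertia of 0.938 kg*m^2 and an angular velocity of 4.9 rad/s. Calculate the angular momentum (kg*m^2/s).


L = I * omega
L = 0.938 * 4.9
L = 4.5962


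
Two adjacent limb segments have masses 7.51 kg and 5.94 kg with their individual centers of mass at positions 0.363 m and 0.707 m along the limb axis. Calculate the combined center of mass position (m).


COM = (m1*x1 + m2*x2) / (m1 + m2)
COM = (7.51*0.363 + 5.94*0.707) / (7.51 + 5.94)
Numerator = 6.9257
Denominator = 13.4500
COM = 0.5149


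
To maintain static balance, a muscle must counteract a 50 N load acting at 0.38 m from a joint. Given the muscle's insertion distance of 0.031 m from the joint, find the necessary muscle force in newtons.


F_muscle = W * d_load / d_muscle
F_muscle = 50 * 0.38 / 0.031
Numerator = 19.0000
F_muscle = 612.9032


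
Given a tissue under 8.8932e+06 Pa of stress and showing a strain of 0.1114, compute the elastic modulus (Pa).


E = stress / strain
E = 8.8932e+06 / 0.1114
E = 7.9831e+07


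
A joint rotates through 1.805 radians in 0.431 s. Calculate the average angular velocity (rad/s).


omega = delta_theta / delta_t
omega = 1.805 / 0.431
omega = 4.1879


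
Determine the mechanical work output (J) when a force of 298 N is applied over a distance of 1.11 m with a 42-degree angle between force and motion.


W = F * d * cos(theta)
theta = 42 deg = 0.7330 rad
cos(theta) = 0.7431
W = 298 * 1.11 * 0.7431
W = 245.8174


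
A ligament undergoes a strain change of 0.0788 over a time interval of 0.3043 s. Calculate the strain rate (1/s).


strain_rate = delta_strain / delta_t
strain_rate = 0.0788 / 0.3043
strain_rate = 0.2590


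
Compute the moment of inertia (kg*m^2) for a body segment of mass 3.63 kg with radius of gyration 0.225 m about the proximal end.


I = m * k^2
I = 3.63 * 0.225^2
k^2 = 0.0506
I = 0.1838


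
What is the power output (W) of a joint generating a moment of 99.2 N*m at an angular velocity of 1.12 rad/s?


P = M * omega
P = 99.2 * 1.12
P = 111.1040


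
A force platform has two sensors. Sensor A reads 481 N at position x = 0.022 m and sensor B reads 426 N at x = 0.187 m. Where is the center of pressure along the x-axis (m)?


COP_x = (F1*x1 + F2*x2) / (F1 + F2)
COP_x = (481*0.022 + 426*0.187) / (481 + 426)
Numerator = 90.2440
Denominator = 907
COP_x = 0.0995


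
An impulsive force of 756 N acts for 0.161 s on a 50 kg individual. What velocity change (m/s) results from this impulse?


J = F * dt = 756 * 0.161 = 121.7160 N*s
delta_v = J / m
delta_v = 121.7160 / 50
delta_v = 2.4343


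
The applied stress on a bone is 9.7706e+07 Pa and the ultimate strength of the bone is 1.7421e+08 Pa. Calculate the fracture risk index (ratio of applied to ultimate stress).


FRI = applied / ultimate
FRI = 9.7706e+07 / 1.7421e+08
FRI = 0.5609


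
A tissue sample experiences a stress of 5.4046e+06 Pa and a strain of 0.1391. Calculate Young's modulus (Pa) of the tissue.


E = stress / strain
E = 5.4046e+06 / 0.1391
E = 3.8854e+07


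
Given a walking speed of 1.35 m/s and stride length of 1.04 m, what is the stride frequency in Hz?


f = v / stride_length
f = 1.35 / 1.04
f = 1.2981


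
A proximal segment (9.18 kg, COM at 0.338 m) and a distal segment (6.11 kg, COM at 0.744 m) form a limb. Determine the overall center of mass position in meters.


COM = (m1*x1 + m2*x2) / (m1 + m2)
COM = (9.18*0.338 + 6.11*0.744) / (9.18 + 6.11)
Numerator = 7.6487
Denominator = 15.2900
COM = 0.5002


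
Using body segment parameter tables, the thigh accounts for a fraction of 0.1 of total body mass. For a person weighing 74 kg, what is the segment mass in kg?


m_segment = body_mass * fraction
m_segment = 74 * 0.1
m_segment = 7.4000


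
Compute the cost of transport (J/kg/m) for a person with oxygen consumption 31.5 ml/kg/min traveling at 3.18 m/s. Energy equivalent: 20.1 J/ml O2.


Power per kg = VO2 * 20.1 / 60
Power per kg = 31.5 * 20.1 / 60 = 10.5525 W/kg
Cost = power_per_kg / speed
Cost = 10.5525 / 3.18
Cost = 3.3184


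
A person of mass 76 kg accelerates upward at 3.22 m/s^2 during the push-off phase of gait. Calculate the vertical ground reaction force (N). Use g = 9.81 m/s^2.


GRF = m * (g + a)
GRF = 76 * (9.81 + 3.22)
GRF = 76 * 13.0300
GRF = 990.2800


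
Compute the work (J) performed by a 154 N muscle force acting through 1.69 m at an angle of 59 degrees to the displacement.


W = F * d * cos(theta)
theta = 59 deg = 1.0297 rad
cos(theta) = 0.5150
W = 154 * 1.69 * 0.5150
W = 134.0438


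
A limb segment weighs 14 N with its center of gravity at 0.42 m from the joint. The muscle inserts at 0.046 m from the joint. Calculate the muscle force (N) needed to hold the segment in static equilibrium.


F_muscle = W * d_load / d_muscle
F_muscle = 14 * 0.42 / 0.046
Numerator = 5.8800
F_muscle = 127.8261


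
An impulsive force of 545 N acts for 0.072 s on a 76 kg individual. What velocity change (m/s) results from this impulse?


J = F * dt = 545 * 0.072 = 39.2400 N*s
delta_v = J / m
delta_v = 39.2400 / 76
delta_v = 0.5163


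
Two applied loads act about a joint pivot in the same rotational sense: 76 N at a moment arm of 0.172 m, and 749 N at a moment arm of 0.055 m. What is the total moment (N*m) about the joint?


M = F1 * d1 + F2 * d2
M = 76 * 0.172 + 749 * 0.055
M = 13.0720 + 41.1950
M = 54.2670


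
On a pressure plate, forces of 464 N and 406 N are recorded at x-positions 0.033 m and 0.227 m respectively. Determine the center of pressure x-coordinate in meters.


COP_x = (F1*x1 + F2*x2) / (F1 + F2)
COP_x = (464*0.033 + 406*0.227) / (464 + 406)
Numerator = 107.4740
Denominator = 870
COP_x = 0.1235


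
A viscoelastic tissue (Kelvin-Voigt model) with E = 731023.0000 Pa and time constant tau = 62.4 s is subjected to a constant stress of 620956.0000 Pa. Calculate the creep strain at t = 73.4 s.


epsilon(t) = (sigma/E) * (1 - exp(-t/tau))
sigma/E = 620956.0000 / 731023.0000 = 0.8494
exp(-t/tau) = exp(-73.4 / 62.4) = 0.3084
epsilon = 0.8494 * (1 - 0.3084)
epsilon = 0.5874


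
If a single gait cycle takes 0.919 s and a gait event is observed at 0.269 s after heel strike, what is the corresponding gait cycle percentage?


pct = (event_time / cycle_time) * 100
pct = (0.269 / 0.919) * 100
ratio = 0.2927
pct = 29.2709


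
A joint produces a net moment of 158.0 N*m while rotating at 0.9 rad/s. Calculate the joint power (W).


P = M * omega
P = 158.0 * 0.9
P = 142.2000


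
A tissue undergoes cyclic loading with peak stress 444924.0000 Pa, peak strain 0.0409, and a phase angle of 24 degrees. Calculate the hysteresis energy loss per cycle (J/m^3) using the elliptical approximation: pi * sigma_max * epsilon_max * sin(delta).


E_loss = pi * sigma_max * epsilon_max * sin(delta)
delta = 24 deg = 0.4189 rad
sin(delta) = 0.4067
E_loss = pi * 444924.0000 * 0.0409 * 0.4067
E_loss = 23252.6425


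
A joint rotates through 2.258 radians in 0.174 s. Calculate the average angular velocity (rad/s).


omega = delta_theta / delta_t
omega = 2.258 / 0.174
omega = 12.9770


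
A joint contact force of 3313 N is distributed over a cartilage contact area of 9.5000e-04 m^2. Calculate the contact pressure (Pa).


P = F / A
P = 3313 / 9.5000e-04
P = 3.4874e+06


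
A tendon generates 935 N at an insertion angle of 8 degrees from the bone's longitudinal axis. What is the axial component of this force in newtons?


F_eff = F_tendon * cos(theta)
theta = 8 deg = 0.1396 rad
cos(theta) = 0.9903
F_eff = 935 * 0.9903
F_eff = 925.9006


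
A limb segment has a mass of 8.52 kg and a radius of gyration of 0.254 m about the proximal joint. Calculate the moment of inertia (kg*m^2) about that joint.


I = m * k^2
I = 8.52 * 0.254^2
k^2 = 0.0645
I = 0.5497


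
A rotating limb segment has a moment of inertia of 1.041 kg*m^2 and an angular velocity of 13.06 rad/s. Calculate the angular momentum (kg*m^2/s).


L = I * omega
L = 1.041 * 13.06
L = 13.5955


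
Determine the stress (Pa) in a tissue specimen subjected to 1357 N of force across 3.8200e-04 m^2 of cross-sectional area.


stress = F / A
stress = 1357 / 3.8200e-04
stress = 3.5524e+06


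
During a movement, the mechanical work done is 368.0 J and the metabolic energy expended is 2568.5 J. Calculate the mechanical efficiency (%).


eta = (W_mech / E_meta) * 100
eta = (368.0 / 2568.5) * 100
ratio = 0.1433
eta = 14.3274


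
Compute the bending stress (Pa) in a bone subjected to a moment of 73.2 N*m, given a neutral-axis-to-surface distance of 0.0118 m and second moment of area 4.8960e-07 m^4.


sigma = M * c / I
sigma = 73.2 * 0.0118 / 4.8960e-07
M * c = 0.8638
sigma = 1.7642e+06


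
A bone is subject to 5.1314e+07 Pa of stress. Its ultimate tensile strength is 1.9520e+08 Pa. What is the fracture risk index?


FRI = applied / ultimate
FRI = 5.1314e+07 / 1.9520e+08
FRI = 0.2629


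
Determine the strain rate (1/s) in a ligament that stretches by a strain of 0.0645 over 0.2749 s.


strain_rate = delta_strain / delta_t
strain_rate = 0.0645 / 0.2749
strain_rate = 0.2346


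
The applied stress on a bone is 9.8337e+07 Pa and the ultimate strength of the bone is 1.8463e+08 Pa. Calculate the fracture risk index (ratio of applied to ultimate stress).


FRI = applied / ultimate
FRI = 9.8337e+07 / 1.8463e+08
FRI = 0.5326


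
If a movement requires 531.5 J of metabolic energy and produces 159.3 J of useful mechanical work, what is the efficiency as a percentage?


eta = (W_mech / E_meta) * 100
eta = (159.3 / 531.5) * 100
ratio = 0.2997
eta = 29.9718


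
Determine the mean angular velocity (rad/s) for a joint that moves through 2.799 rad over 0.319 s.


omega = delta_theta / delta_t
omega = 2.799 / 0.319
omega = 8.7743
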